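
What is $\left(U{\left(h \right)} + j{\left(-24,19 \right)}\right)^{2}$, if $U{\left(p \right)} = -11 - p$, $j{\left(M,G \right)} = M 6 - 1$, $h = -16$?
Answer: $19600$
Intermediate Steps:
$j{\left(M,G \right)} = -1 + 6 M$ ($j{\left(M,G \right)} = 6 M - 1 = -1 + 6 M$)
$\left(U{\left(h \right)} + j{\left(-24,19 \right)}\right)^{2} = \left(\left(-11 - -16\right) + \left(-1 + 6 \left(-24\right)\right)\right)^{2} = \left(\left(-11 + 16\right) - 145\right)^{2} = \left(5 - 145\right)^{2} = \left(-140\right)^{2} = 19600$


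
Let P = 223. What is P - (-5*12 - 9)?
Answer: 292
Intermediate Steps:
P - (-5*12 - 9) = 223 - (-5*12 - 9) = 223 - (-60 - 9) = 223 - 1*(-69) = 223 + 69 = 292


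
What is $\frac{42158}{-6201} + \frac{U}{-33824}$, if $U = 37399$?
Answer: $- \frac{1657863391}{209742624} \approx -7.9043$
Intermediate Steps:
$\frac{42158}{-6201} + \frac{U}{-33824} = \frac{42158}{-6201} + \frac{37399}{-33824} = 42158 \left(- \frac{1}{6201}\right) + 37399 \left(- \frac{1}{33824}\right) = - \frac{42158}{6201} - \frac{37399}{33824} = - \frac{1657863391}{209742624}$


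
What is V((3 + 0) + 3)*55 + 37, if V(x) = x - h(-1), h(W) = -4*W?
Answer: 147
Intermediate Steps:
V(x) = -4 + x (V(x) = x - (-4)*(-1) = x - 1*4 = x - 4 = -4 + x)
V((3 + 0) + 3)*55 + 37 = (-4 + ((3 + 0) + 3))*55 + 37 = (-4 + (3 + 3))*55 + 37 = (-4 + 6)*55 + 37 = 2*55 + 37 = 110 + 37 = 147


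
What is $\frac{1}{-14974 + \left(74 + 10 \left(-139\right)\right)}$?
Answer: $- \frac{1}{16290} \approx -6.1387 \cdot 10^{-5}$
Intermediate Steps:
$\frac{1}{-14974 + \left(74 + 10 \left(-139\right)\right)} = \frac{1}{-14974 + \left(74 - 1390\right)} = \frac{1}{-14974 - 1316} = \frac{1}{-16290} = - \frac{1}{16290}$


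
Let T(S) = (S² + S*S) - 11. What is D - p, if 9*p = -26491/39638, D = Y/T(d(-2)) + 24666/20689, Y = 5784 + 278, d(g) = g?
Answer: -14904456133781/7380635238 ≈ -2019.4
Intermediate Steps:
T(S) = -11 + 2*S² (T(S) = (S² + S²) - 11 = 2*S² - 11 = -11 + 2*S²)
Y = 6062
D = -125342720/62067 (D = 6062/(-11 + 2*(-2)²) + 24666/20689 = 6062/(-11 + 2*4) + 24666*(1/20689) = 6062/(-11 + 8) + 24666/20689 = 6062/(-3) + 24666/20689 = 6062*(-⅓) + 24666/20689 = -6062/3 + 24666/20689 = -125342720/62067 ≈ -2019.5)
p = -26491/356742 (p = (-26491/39638)/9 = (-26491*1/39638)/9 = (⅑)*(-26491/39638) = -26491/356742 ≈ -0.074258)
D - p = -125342720/62067 - 1*(-26491/356742) = -125342720/62067 + 26491/356742 = -14904456133781/7380635238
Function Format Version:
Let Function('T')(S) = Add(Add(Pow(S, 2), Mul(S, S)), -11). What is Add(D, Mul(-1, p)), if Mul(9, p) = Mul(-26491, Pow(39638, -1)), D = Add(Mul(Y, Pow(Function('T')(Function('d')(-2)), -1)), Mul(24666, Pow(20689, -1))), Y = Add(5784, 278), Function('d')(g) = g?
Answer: Rational(-14904456133781, 7380635238) ≈ -2019.4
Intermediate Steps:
Function('T')(S) = Add(-11, Mul(2, Pow(S, 2))) (Function('T')(S) = Add(Add(Pow(S, 2), Pow(S, 2)), -11) = Add(Mul(2, Pow(S, 2)), -11) = Add(-11, Mul(2, Pow(S, 2))))
Y = 6062
D = Rational(-125342720, 62067) (D = Add(Mul(6062, Pow(Add(-11, Mul(2, Pow(-2, 2))), -1)), Mul(24666, Pow(20689, -1))) = Add(Mul(6062, Pow(Add(-11, Mul(2, 4)), -1)), Mul(24666, Rational(1, 20689))) = Add(Mul(6062, Pow(Add(-11, 8), -1)), Rational(24666, 20689)) = Add(Mul(6062, Pow(-3, -1)), Rational(24666, 20689)) = Add(Mul(6062, Rational(-1, 3)), Rational(24666, 20689)) = Add(Rational(-6062, 3), Rational(24666, 20689)) = Rational(-125342720, 62067) ≈ -2019.5)
p = Rational(-26491, 356742) (p = Mul(Rational(1, 9), Mul(-26491, Pow(39638, -1))) = Mul(Rational(1, 9), Mul(-26491, Rational(1, 39638))) = Mul(Rational(1, 9), Rational(-26491, 39638)) = Rational(-26491, 356742) ≈ -0.074258)
Add(D, Mul(-1, p)) = Add(Rational(-125342720, 62067), Mul(-1, Rational(-26491, 356742))) = Add(Rational(-125342720, 62067), Rational(26491, 356742)) = Rational(-14904456133781, 7380635238)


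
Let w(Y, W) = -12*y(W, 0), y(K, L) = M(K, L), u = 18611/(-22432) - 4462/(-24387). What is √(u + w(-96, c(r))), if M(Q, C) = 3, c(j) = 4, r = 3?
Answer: I*√685437087833545278/136762296 ≈ 6.0536*I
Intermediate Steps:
u = -353774873/547049184 (u = 18611*(-1/22432) - 4462*(-1/24387) = -18611/22432 + 4462/24387 = -353774873/547049184 ≈ -0.64670)
y(K, L) = 3
w(Y, W) = -36 (w(Y, W) = -12*3 = -36)
√(u + w(-96, c(r))) = √(-353774873/547049184 - 36) = √(-20047545497/547049184) = I*√685437087833545278/136762296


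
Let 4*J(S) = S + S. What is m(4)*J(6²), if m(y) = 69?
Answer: 1242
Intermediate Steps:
J(S) = S/2 (J(S) = (S + S)/4 = (2*S)/4 = S/2)
m(4)*J(6²) = 69*((½)*6²) = 69*((½)*36) = 69*18 = 1242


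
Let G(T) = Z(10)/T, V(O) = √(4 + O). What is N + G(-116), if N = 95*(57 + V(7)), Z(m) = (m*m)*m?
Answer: 156785/29 + 95*√11 ≈ 5721.5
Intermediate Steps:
Z(m) = m³ (Z(m) = m²*m = m³)
N = 5415 + 95*√11 (N = 95*(57 + √(4 + 7)) = 95*(57 + √11) = 5415 + 95*√11 ≈ 5730.1)
G(T) = 1000/T (G(T) = 10³/T = 1000/T)
N + G(-116) = (5415 + 95*√11) + 1000/(-116) = (5415 + 95*√11) + 1000*(-1/116) = (5415 + 95*√11) - 250/29 = 156785/29 + 95*√11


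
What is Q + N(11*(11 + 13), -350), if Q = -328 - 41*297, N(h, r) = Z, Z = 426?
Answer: -12079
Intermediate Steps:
N(h, r) = 426
Q = -12505 (Q = -328 - 12177 = -12505)
Q + N(11*(11 + 13), -350) = -12505 + 426 = -12079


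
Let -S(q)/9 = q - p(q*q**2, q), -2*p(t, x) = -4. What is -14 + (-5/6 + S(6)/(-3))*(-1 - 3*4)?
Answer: -955/6 ≈ -159.17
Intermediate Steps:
p(t, x) = 2 (p(t, x) = -1/2*(-4) = 2)
S(q) = 18 - 9*q (S(q) = -9*(q - 1*2) = -9*(q - 2) = -9*(-2 + q) = 18 - 9*q)
-14 + (-5/6 + S(6)/(-3))*(-1 - 3*4) = -14 + (-5/6 + (18 - 9*6)/(-3))*(-1 - 3*4) = -14 + (-5*1/6 + (18 - 54)*(-1/3))*(-1 - 12) = -14 + (-5/6 - 36*(-1/3))*(-13) = -14 + (-5/6 + 12)*(-13) = -14 + (67/6)*(-13) = -14 - 871/6 = -955/6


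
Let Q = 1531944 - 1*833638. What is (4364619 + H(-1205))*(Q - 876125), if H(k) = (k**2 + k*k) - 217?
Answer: -1292468866188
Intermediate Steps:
Q = 698306 (Q = 1531944 - 833638 = 698306)
H(k) = -217 + 2*k**2 (H(k) = (k**2 + k**2) - 217 = 2*k**2 - 217 = -217 + 2*k**2)
(4364619 + H(-1205))*(Q - 876125) = (4364619 + (-217 + 2*(-1205)**2))*(698306 - 876125) = (4364619 + (-217 + 2*1452025))*(-177819) = (4364619 + (-217 + 2904050))*(-177819) = (4364619 + 2903833)*(-177819) = 7268452*(-177819) = -1292468866188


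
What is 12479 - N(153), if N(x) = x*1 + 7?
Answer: 12319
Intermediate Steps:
N(x) = 7 + x (N(x) = x + 7 = 7 + x)
12479 - N(153) = 12479 - (7 + 153) = 12479 - 1*160 = 12479 - 160 = 12319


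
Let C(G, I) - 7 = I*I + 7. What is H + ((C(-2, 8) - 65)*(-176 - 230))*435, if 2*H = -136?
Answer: -2295998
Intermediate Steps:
H = -68 (H = (½)*(-136) = -68)
C(G, I) = 14 + I² (C(G, I) = 7 + (I*I + 7) = 7 + (I² + 7) = 7 + (7 + I²) = 14 + I²)
H + ((C(-2, 8) - 65)*(-176 - 230))*435 = -68 + (((14 + 8²) - 65)*(-176 - 230))*435 = -68 + (((14 + 64) - 65)*(-406))*435 = -68 + ((78 - 65)*(-406))*435 = -68 + (13*(-406))*435 = -68 - 5278*435 = -68 - 2295930 = -2295998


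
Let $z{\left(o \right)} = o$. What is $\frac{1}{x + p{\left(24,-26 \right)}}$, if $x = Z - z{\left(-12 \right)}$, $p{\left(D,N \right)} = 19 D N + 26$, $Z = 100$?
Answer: $- \frac{1}{11718} \approx -8.5339 \cdot 10^{-5}$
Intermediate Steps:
$p{\left(D,N \right)} = 26 + 19 D N$ ($p{\left(D,N \right)} = 19 D N + 26 = 26 + 19 D N$)
$x = 112$ ($x = 100 - -12 = 100 + 12 = 112$)
$\frac{1}{x + p{\left(24,-26 \right)}} = \frac{1}{112 + \left(26 + 19 \cdot 24 \left(-26\right)\right)} = \frac{1}{112 + \left(26 - 11856\right)} = \frac{1}{112 - 11830} = \frac{1}{-11718} = - \frac{1}{11718}$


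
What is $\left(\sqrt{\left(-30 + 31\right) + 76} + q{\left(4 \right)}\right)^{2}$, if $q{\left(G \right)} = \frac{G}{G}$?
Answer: $\left(1 + \sqrt{77}\right)^{2} \approx 95.55$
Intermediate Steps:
$q{\left(G \right)} = 1$
$\left(\sqrt{\left(-30 + 31\right) + 76} + q{\left(4 \right)}\right)^{2} = \left(\sqrt{\left(-30 + 31\right) + 76} + 1\right)^{2} = \left(\sqrt{1 + 76} + 1\right)^{2} = \left(\sqrt{77} + 1\right)^{2} = \left(1 + \sqrt{77}\right)^{2}$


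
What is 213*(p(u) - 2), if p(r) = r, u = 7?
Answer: 1065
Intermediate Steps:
213*(p(u) - 2) = 213*(7 - 2) = 213*5 = 1065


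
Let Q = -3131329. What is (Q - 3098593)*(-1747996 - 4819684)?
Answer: 40916134120960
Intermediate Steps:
(Q - 3098593)*(-1747996 - 4819684) = (-3131329 - 3098593)*(-1747996 - 4819684) = -6229922*(-6567680) = 40916134120960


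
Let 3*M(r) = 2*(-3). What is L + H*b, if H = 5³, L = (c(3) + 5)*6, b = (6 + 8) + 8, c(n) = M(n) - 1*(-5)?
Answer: 2798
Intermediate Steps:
M(r) = -2 (M(r) = (2*(-3))/3 = (⅓)*(-6) = -2)
c(n) = 3 (c(n) = -2 - 1*(-5) = -2 + 5 = 3)
b = 22 (b = 14 + 8 = 22)
L = 48 (L = (3 + 5)*6 = 8*6 = 48)
H = 125
L + H*b = 48 + 125*22 = 48 + 2750 = 2798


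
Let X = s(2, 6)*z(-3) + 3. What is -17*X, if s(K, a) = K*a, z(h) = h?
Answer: 561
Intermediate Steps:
X = -33 (X = (2*6)*(-3) + 3 = 12*(-3) + 3 = -36 + 3 = -33)
-17*X = -17*(-33) = 561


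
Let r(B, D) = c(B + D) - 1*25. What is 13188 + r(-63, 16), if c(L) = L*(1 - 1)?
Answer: 13163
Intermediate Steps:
c(L) = 0 (c(L) = L*0 = 0)
r(B, D) = -25 (r(B, D) = 0 - 1*25 = 0 - 25 = -25)
13188 + r(-63, 16) = 13188 - 25 = 13163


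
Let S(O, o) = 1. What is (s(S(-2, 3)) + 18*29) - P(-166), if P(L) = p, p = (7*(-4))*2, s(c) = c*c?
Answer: 579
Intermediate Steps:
s(c) = c²
p = -56 (p = -28*2 = -56)
P(L) = -56
(s(S(-2, 3)) + 18*29) - P(-166) = (1² + 18*29) - 1*(-56) = (1 + 522) + 56 = 523 + 56 = 579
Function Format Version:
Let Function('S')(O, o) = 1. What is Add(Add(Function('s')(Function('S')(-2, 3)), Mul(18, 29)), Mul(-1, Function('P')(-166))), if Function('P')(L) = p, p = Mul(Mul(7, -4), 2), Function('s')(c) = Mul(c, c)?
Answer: 579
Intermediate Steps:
Function('s')(c) = Pow(c, 2)
p = -56 (p = Mul(-28, 2) = -56)
Function('P')(L) = -56
Add(Add(Function('s')(Function('S')(-2, 3)), Mul(18, 29)), Mul(-1, Function('P')(-166))) = Add(Add(Pow(1, 2), Mul(18, 29)), Mul(-1, -56)) = Add(Add(1, 522), 56) = Add(523, 56) = 579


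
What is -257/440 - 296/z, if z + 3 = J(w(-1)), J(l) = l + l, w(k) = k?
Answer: 25791/440 ≈ 58.616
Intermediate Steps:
J(l) = 2*l
z = -5 (z = -3 + 2*(-1) = -3 - 2 = -5)
-257/440 - 296/z = -257/440 - 296/(-5) = -257*1/440 - 296*(-⅕) = -257/440 + 296/5 = 25791/440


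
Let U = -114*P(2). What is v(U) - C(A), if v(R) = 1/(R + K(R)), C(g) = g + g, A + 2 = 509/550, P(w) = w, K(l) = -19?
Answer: 145702/67925 ≈ 2.1450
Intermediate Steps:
A = -591/550 (A = -2 + 509/550 = -591/550 ≈ -1.0745)
C(g) = 2*g
U = -228 (U = -114*2 = -228)
v(R) = 1/(-19 + R) (v(R) = 1/(R - 19) = 1/(-19 + R))
v(U) - C(A) = 1/(-19 - 228) - 2*(-591)/550 = 1/(-247) - 1*(-591/275) = -1/247 + 591/275 = 145702/67925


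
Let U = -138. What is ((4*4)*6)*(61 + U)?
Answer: -7392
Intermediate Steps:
((4*4)*6)*(61 + U) = ((4*4)*6)*(61 - 138) = (16*6)*(-77) = 96*(-77) = -7392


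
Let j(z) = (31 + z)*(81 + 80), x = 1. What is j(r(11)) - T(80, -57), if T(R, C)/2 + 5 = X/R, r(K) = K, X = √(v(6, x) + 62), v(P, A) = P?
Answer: 6772 - √17/20 ≈ 6771.8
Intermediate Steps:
X = 2*√17 (X = √(6 + 62) = √68 = 2*√17 ≈ 8.2462)
T(R, C) = -10 + 4*√17/R (T(R, C) = -10 + 2*((2*√17)/R) = -10 + 2*(2*√17/R) = -10 + 4*√17/R)
j(z) = 4991 + 161*z (j(z) = (31 + z)*161 = 4991 + 161*z)
j(r(11)) - T(80, -57) = (4991 + 161*11) - (-10 + 4*√17/80) = (4991 + 1771) - (-10 + 4*√17*(1/80)) = 6762 - (-10 + √17/20) = 6762 + (10 - √17/20) = 6772 - √17/20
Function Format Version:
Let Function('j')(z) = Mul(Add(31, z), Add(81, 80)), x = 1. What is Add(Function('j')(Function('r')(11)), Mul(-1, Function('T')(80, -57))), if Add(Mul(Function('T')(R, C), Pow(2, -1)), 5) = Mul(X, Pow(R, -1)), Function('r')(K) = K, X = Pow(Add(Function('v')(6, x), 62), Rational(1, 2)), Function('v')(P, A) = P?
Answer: Add(6772, Mul(Rational(-1, 20), Pow(17, Rational(1, 2)))) ≈ 6771.8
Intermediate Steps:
X = Mul(2, Pow(17, Rational(1, 2))) (X = Pow(Add(6, 62), Rational(1, 2)) = Pow(68, Rational(1, 2)) = Mul(2, Pow(17, Rational(1, 2))) ≈ 8.2462)
Function('T')(R, C) = Add(-10, Mul(4, Pow(17, Rational(1, 2)), Pow(R, -1))) (Function('T')(R, C) = Add(-10, Mul(2, Mul(Mul(2, Pow(17, Rational(1, 2))), Pow(R, -1)))) = Add(-10, Mul(2, Mul(2, Pow(17, Rational(1, 2)), Pow(R, -1)))) = Add(-10, Mul(4, Pow(17, Rational(1, 2)), Pow(R, -1))))
Function('j')(z) = Add(4991, Mul(161, z)) (Function('j')(z) = Mul(Add(31, z), 161) = Add(4991, Mul(161, z)))
Add(Function('j')(Function('r')(11)), Mul(-1, Function('T')(80, -57))) = Add(Add(4991, Mul(161, 11)), Mul(-1, Add(-10, Mul(4, Pow(17, Rational(1, 2)), Pow(80, -1))))) = Add(Add(4991, 1771), Mul(-1, Add(-10, Mul(4, Pow(17, Rational(1, 2)), Rational(1, 80))))) = Add(6762, Mul(-1, Add(-10, Mul(Rational(1, 20), Pow(17, Rational(1, 2)))))) = Add(6762, Add(10, Mul(Rational(-1, 20), Pow(17, Rational(1, 2))))) = Add(6772, Mul(Rational(-1, 20), Pow(17, Rational(1, 2))))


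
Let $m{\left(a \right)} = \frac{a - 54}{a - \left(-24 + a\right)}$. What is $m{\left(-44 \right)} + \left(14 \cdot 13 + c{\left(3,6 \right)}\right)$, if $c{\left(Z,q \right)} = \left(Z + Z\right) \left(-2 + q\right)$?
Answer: $\frac{2423}{12} \approx 201.92$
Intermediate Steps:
$c{\left(Z,q \right)} = 2 Z \left(-2 + q\right)$
$m{\left(a \right)} = - \frac{9}{4} + \frac{a}{24}$ ($m{\left(a \right)} = \frac{-54 + a}{24} = \left(-54 + a\right) \frac{1}{24} = - \frac{9}{4} + \frac{a}{24}$)
$m{\left(-44 \right)} + \left(14 \cdot 13 + c{\left(3,6 \right)}\right) = \left(- \frac{9}{4} + \frac{1}{24} \left(-44\right)\right) + \left(14 \cdot 13 + 2 \cdot 3 \left(-2 + 6\right)\right) = \left(- \frac{9}{4} - \frac{11}{6}\right) + \left(182 + 2 \cdot 3 \cdot 4\right) = - \frac{49}{12} + \left(182 + 24\right) = - \frac{49}{12} + 206 = \frac{2423}{12}$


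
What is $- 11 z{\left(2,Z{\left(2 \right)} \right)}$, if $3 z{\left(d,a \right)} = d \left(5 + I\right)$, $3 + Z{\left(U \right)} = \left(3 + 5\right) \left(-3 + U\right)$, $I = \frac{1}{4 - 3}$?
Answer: $-44$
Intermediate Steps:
$I = 1$ ($I = 1^{-1} = 1$)
$Z{\left(U \right)} = -27 + 8 U$ ($Z{\left(U \right)} = -3 + \left(3 + 5\right) \left(-3 + U\right) = -3 + 8 \left(-3 + U\right) = -3 + \left(-24 + 8 U\right) = -27 + 8 U$)
$z{\left(d,a \right)} = 2 d$ ($z{\left(d,a \right)} = \frac{d \left(5 + 1\right)}{3} = \frac{d 6}{3} = \frac{6 d}{3} = 2 d$)
$- 11 z{\left(2,Z{\left(2 \right)} \right)} = - 11 \cdot 2 \cdot 2 = \left(-11\right) 4 = -44$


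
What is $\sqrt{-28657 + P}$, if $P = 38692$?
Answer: $3 \sqrt{1115} \approx 100.17$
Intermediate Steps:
$\sqrt{-28657 + P} = \sqrt{-28657 + 38692} = \sqrt{10035} = 3 \sqrt{1115}$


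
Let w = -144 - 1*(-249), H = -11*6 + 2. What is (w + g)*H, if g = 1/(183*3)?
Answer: -3689344/549 ≈ -6720.1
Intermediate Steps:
H = -64 (H = -66 + 2 = -64)
g = 1/549 ≈ 0.0018215
w = 105 (w = -144 + 249 = 105)
(w + g)*H = (105 + 1/549)*(-64) = (57646/549)*(-64) = -3689344/549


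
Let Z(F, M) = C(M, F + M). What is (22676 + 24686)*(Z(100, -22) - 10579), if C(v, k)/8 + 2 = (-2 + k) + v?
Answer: -481340006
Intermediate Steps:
C(v, k) = -32 + 8*k + 8*v (C(v, k) = -16 + 8*((-2 + k) + v) = -16 + 8*(-2 + k + v) = -16 + (-16 + 8*k + 8*v) = -32 + 8*k + 8*v)
Z(F, M) = -32 + 8*F + 16*M (Z(F, M) = -32 + 8*(F + M) + 8*M = -32 + (8*F + 8*M) + 8*M = -32 + 8*F + 16*M)
(22676 + 24686)*(Z(100, -22) - 10579) = (22676 + 24686)*((-32 + 8*100 + 16*(-22)) - 10579) = 47362*((-32 + 800 - 352) - 10579) = 47362*(416 - 10579) = 47362*(-10163) = -481340006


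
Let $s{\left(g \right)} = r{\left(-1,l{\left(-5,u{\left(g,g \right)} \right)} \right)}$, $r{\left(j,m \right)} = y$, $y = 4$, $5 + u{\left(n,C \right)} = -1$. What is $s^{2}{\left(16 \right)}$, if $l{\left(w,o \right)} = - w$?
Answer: $16$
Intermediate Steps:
$u{\left(n,C \right)} = -6$ ($u{\left(n,C \right)} = -5 - 1 = -6$)
$r{\left(j,m \right)} = 4$
$s{\left(g \right)} = 4$
$s^{2}{\left(16 \right)} = 4^{2} = 16$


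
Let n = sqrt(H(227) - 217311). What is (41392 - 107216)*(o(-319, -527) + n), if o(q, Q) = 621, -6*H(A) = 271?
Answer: -40876704 - 32912*I*sqrt(7824822)/3 ≈ -4.0877e+7 - 3.0688e+7*I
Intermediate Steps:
H(A) = -271/6 (H(A) = -1/6*271 = -271/6)
n = I*sqrt(7824822)/6 (n = sqrt(-271/6 - 217311) = sqrt(-1304137/6) = I*sqrt(7824822)/6 ≈ 466.21*I)
(41392 - 107216)*(o(-319, -527) + n) = (41392 - 107216)*(621 + I*sqrt(7824822)/6) = -65824*(621 + I*sqrt(7824822)/6) = -40876704 - 32912*I*sqrt(7824822)/3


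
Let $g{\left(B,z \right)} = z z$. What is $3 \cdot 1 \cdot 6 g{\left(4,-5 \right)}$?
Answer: $450$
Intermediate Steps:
$g{\left(B,z \right)} = z^{2}$
$3 \cdot 1 \cdot 6 g{\left(4,-5 \right)} = 3 \cdot 1 \cdot 6 \left(-5\right)^{2} = 3 \cdot 6 \cdot 25 = 18 \cdot 25 = 450$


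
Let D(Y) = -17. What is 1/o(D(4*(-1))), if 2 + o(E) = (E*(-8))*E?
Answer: -1/2314 ≈ -0.00043215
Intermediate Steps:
o(E) = -2 - 8*E² (o(E) = -2 + (E*(-8))*E = -2 + (-8*E)*E = -2 - 8*E²)
1/o(D(4*(-1))) = 1/(-2 - 8*(-17)²) = 1/(-2 - 8*289) = 1/(-2 - 2312) = 1/(-2314) = -1/2314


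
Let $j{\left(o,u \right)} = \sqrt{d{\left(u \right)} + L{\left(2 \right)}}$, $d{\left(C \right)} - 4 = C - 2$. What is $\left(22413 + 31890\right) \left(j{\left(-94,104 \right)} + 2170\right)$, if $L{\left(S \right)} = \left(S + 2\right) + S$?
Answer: $117837510 + 217212 \sqrt{7} \approx 1.1841 \cdot 10^{8}$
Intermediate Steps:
$L{\left(S \right)} = 2 + 2 S$ ($L{\left(S \right)} = \left(2 + S\right) + S = 2 + 2 S$)
$d{\left(C \right)} = 2 + C$ ($d{\left(C \right)} = 4 + \left(C - 2\right) = 4 + \left(-2 + C\right) = 2 + C$)
$j{\left(o,u \right)} = \sqrt{8 + u}$ ($j{\left(o,u \right)} = \sqrt{\left(2 + u\right) + \left(2 + 2 \cdot 2\right)} = \sqrt{\left(2 + u\right) + \left(2 + 4\right)} = \sqrt{\left(2 + u\right) + 6} = \sqrt{8 + u}$)
$\left(22413 + 31890\right) \left(j{\left(-94,104 \right)} + 2170\right) = \left(22413 + 31890\right) \left(\sqrt{8 + 104} + 2170\right) = 54303 \left(\sqrt{112} + 2170\right) = 54303 \left(4 \sqrt{7} + 2170\right) = 54303 \left(2170 + 4 \sqrt{7}\right) = 117837510 + 217212 \sqrt{7}$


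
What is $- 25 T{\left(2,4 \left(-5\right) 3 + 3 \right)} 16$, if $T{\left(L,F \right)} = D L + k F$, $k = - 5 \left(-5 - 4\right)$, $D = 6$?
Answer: $1021200$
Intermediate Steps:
$k = 45$ ($k = \left(-5\right) \left(-9\right) = 45$)
$T{\left(L,F \right)} = 6 L + 45 F$
$- 25 T{\left(2,4 \left(-5\right) 3 + 3 \right)} 16 = - 25 \left(6 \cdot 2 + 45 \left(4 \left(-5\right) 3 + 3\right)\right) 16 = - 25 \left(12 + 45 \left(\left(-20\right) 3 + 3\right)\right) 16 = - 25 \left(12 + 45 \left(-60 + 3\right)\right) 16 = - 25 \left(12 + 45 \left(-57\right)\right) 16 = - 25 \left(12 - 2565\right) 16 = \left(-25\right) \left(-2553\right) 16 = 63825 \cdot 16 = 1021200$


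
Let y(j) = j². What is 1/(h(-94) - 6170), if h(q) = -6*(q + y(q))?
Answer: -1/58622 ≈ -1.7058e-5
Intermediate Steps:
h(q) = -6*q - 6*q² (h(q) = -6*(q + q²) = -6*q - 6*q²)
1/(h(-94) - 6170) = 1/(6*(-94)*(-1 - 1*(-94)) - 6170) = 1/(6*(-94)*(-1 + 94) - 6170) = 1/(6*(-94)*93 - 6170) = 1/(-52452 - 6170) = 1/(-58622) = -1/58622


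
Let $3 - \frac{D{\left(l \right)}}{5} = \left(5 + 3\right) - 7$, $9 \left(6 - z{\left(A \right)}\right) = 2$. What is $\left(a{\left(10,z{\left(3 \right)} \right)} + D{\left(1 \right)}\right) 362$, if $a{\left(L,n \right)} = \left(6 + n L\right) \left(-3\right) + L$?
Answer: $- \frac{186068}{3} \approx -62023.0$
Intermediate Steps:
$z{\left(A \right)} = \frac{52}{9}$ ($z{\left(A \right)} = 6 - \frac{2}{9} = \frac{52}{9}$)
$a{\left(L,n \right)} = -18 + L - 3 L n$ ($a{\left(L,n \right)} = \left(6 + L n\right) \left(-3\right) + L = \left(-18 - 3 L n\right) + L = -18 + L - 3 L n$)
$D{\left(l \right)} = 10$ ($D{\left(l \right)} = 15 - 5 \left(\left(5 + 3\right) - 7\right) = 15 - 5 \left(8 - 7\right) = 15 - 5 = 10$)
$\left(a{\left(10,z{\left(3 \right)} \right)} + D{\left(1 \right)}\right) 362 = \left(\left(-18 + 10 - 30 \cdot \frac{52}{9}\right) + 10\right) 362 = \left(\left(-18 + 10 - \frac{520}{3}\right) + 10\right) 362 = \left(- \frac{544}{3} + 10\right) 362 = \left(- \frac{514}{3}\right) 362 = - \frac{186068}{3}$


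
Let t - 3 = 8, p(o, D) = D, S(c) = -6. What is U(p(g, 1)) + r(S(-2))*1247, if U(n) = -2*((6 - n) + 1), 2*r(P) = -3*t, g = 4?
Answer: -41175/2 ≈ -20588.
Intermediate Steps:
t = 11 (t = 3 + 8 = 11)
r(P) = -33/2 (r(P) = (-3*11)/2 = (1/2)*(-33) = -33/2)
U(n) = -14 + 2*n (U(n) = -2*(7 - n) = -14 + 2*n)
U(p(g, 1)) + r(S(-2))*1247 = (-14 + 2*1) - 33/2*1247 = (-14 + 2) - 41151/2 = -12 - 41151/2 = -41175/2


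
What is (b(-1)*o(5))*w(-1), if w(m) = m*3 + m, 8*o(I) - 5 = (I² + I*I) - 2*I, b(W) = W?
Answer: 45/2 ≈ 22.500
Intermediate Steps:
o(I) = 5/8 - I/4 + I²/4 (o(I) = 5/8 + ((I² + I*I) - 2*I)/8 = 5/8 + ((I² + I²) - 2*I)/8 = 5/8 + (2*I² - 2*I)/8 = 5/8 + (-2*I + 2*I²)/8 = 5/8 + (-I/4 + I²/4) = 5/8 - I/4 + I²/4)
w(m) = 4*m (w(m) = 3*m + m = 4*m)
(b(-1)*o(5))*w(-1) = (-(5/8 - ¼*5 + (¼)*5²))*(4*(-1)) = -(5/8 - 5/4 + (¼)*25)*(-4) = -(5/8 - 5/4 + 25/4)*(-4) = -1*45/8*(-4) = -45/8*(-4) = 45/2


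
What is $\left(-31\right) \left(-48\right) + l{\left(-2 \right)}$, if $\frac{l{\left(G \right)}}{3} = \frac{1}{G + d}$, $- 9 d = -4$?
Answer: $\frac{20805}{14} \approx 1486.1$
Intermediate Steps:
$d = \frac{4}{9}$ ($d = \left(- \frac{1}{9}\right) \left(-4\right) = \frac{4}{9} \approx 0.44444$)
$l{\left(G \right)} = \frac{3}{\frac{4}{9} + G}$ ($l{\left(G \right)} = \frac{3}{G + \frac{4}{9}} = \frac{3}{\frac{4}{9} + G}$)
$\left(-31\right) \left(-48\right) + l{\left(-2 \right)} = \left(-31\right) \left(-48\right) + \frac{27}{4 + 9 \left(-2\right)} = 1488 + \frac{27}{4 - 18} = 1488 + \frac{27}{-14} = 1488 + 27 \left(- \frac{1}{14}\right) = 1488 - \frac{27}{14} = \frac{20805}{14}$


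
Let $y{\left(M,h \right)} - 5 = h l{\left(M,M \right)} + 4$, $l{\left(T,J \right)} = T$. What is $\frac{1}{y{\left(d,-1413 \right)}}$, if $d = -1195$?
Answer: $\frac{1}{1688544} \approx 5.9223 \cdot 10^{-7}$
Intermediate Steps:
$y{\left(M,h \right)} = 9 + M h$ ($y{\left(M,h \right)} = 5 + \left(h M + 4\right) = 5 + \left(M h + 4\right) = 5 + \left(4 + M h\right) = 9 + M h$)
$\frac{1}{y{\left(d,-1413 \right)}} = \frac{1}{9 - -1688535} = \frac{1}{9 + 1688535} = \frac{1}{1688544}$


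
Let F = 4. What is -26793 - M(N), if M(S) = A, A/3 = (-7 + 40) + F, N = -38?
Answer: -26904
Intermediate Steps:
A = 111 (A = 3*((-7 + 40) + 4) = 3*(33 + 4) = 3*37 = 111)
M(S) = 111
-26793 - M(N) = -26793 - 1*111 = -26793 - 111 = -26904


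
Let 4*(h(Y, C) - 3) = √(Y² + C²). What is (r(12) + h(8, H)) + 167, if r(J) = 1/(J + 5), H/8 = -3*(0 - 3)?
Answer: 2891/17 + 2*√82 ≈ 188.17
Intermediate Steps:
H = 72 (H = 8*(-3*(0 - 3)) = 8*(-3*(-3)) = 8*9 = 72)
r(J) = 1/(5 + J)
h(Y, C) = 3 + √(C² + Y²)/4 (h(Y, C) = 3 + √(Y² + C²)/4 = 3 + √(C² + Y²)/4)
(r(12) + h(8, H)) + 167 = (1/(5 + 12) + (3 + √(72² + 8²)/4)) + 167 = (1/17 + (3 + √(5184 + 64)/4)) + 167 = (1/17 + (3 + √5248/4)) + 167 = (1/17 + (3 + (8*√82)/4)) + 167 = (1/17 + (3 + 2*√82)) + 167 = (52/17 + 2*√82) + 167 = 2891/17 + 2*√82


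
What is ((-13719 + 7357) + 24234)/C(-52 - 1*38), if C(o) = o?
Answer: -8936/45 ≈ -198.58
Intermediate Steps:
((-13719 + 7357) + 24234)/C(-52 - 1*38) = ((-13719 + 7357) + 24234)/(-52 - 1*38) = (-6362 + 24234)/(-52 - 38) = 17872/(-90) = 17872*(-1/90) = -8936/45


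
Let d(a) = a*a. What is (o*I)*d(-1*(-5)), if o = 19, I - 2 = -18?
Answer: -7600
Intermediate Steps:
I = -16 (I = 2 - 18 = -16)
d(a) = a**2
(o*I)*d(-1*(-5)) = (19*(-16))*(-1*(-5))**2 = -304*5**2 = -304*25 = -7600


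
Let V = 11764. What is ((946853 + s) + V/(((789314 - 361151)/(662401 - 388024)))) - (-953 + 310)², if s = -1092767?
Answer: -78756923047/142721 ≈ -5.5182e+5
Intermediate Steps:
((946853 + s) + V/(((789314 - 361151)/(662401 - 388024)))) - (-953 + 310)² = ((946853 - 1092767) + 11764/(((789314 - 361151)/(662401 - 388024)))) - (-953 + 310)² = (-145914 + 11764/((428163/274377))) - 1*(-643)² = (-145914 + 11764/((428163*(1/274377)))) - 1*413449 = (-145914 + 11764/(142721/91459)) - 413449 = (-145914 + 11764*(91459/142721)) - 413449 = (-145914 + 1075923676/142721) - 413449 = -19749068318/142721 - 413449 = -78756923047/142721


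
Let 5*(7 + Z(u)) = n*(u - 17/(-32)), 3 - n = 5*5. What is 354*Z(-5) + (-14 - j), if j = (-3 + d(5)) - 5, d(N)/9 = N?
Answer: 177261/40 ≈ 4431.5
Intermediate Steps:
d(N) = 9*N
j = 37 (j = (-3 + 9*5) - 5 = (-3 + 45) - 5 = 42 - 5 = 37)
n = -22 (n = 3 - 5*5 = 3 - 1*25 = 3 - 25 = -22)
Z(u) = -747/80 - 22*u/5 (Z(u) = -7 + (-22*(u - 17/(-32)))/5 = -7 + (-22*(u - 17*(-1/32)))/5 = -7 + (-22*(u + 17/32))/5 = -7 + (-22*(17/32 + u))/5 = -7 + (-187/16 - 22*u)/5 = -7 + (-187/80 - 22*u/5) = -747/80 - 22*u/5)
354*Z(-5) + (-14 - j) = 354*(-747/80 - 22/5*(-5)) + (-14 - 1*37) = 354*(-747/80 + 22) + (-14 - 37) = 354*(1013/80) - 51 = 179301/40 - 51 = 177261/40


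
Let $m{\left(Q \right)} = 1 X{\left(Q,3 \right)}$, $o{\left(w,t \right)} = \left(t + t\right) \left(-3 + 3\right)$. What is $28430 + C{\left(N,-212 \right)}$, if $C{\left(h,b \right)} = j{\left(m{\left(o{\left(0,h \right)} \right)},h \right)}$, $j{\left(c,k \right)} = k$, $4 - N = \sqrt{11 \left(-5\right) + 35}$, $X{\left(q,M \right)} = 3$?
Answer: $28434 - 2 i \sqrt{5} \approx 28434.0 - 4.4721 i$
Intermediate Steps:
$N = 4 - 2 i \sqrt{5}$ ($N = 4 - \sqrt{11 \left(-5\right) + 35} = 4 - \sqrt{-55 + 35} = 4 - \sqrt{-20} = 4 - 2 i \sqrt{5} \approx 4.0 - 4.4721 i$)
$o{\left(w,t \right)} = 0$ ($o{\left(w,t \right)} = 2 t 0 = 0$)
$m{\left(Q \right)} = 3$ ($m{\left(Q \right)} = 1 \cdot 3 = 3$)
$C{\left(h,b \right)} = h$
$28430 + C{\left(N,-212 \right)} = 28430 + \left(4 - 2 i \sqrt{5}\right) = 28434 - 2 i \sqrt{5}$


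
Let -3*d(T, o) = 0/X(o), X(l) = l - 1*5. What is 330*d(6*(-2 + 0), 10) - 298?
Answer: -298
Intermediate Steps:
X(l) = -5 + l (X(l) = l - 5 = -5 + l)
d(T, o) = 0 (d(T, o) = -0/(-5 + o) = -⅓*0 = 0)
330*d(6*(-2 + 0), 10) - 298 = 330*0 - 298 = 0 - 298 = -298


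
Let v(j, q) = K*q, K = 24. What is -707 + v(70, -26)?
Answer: -1331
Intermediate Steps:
v(j, q) = 24*q
-707 + v(70, -26) = -707 + 24*(-26) = -707 - 624 = -1331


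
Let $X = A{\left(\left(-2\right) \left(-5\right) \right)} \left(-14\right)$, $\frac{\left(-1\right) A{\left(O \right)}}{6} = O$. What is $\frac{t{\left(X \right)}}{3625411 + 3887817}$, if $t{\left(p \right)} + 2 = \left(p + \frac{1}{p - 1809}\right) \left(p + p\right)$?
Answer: $\frac{227908197}{1213386322} \approx 0.18783$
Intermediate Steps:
$A{\left(O \right)} = - 6 O$
$X = 840$ ($X = - 6 \left(\left(-2\right) \left(-5\right)\right) \left(-14\right) = \left(-6\right) 10 \left(-14\right) = \left(-60\right) \left(-14\right) = 840$)
$t{\left(p \right)} = -2 + 2 p \left(p + \frac{1}{-1809 + p}\right)$ ($t{\left(p \right)} = -2 + \left(p + \frac{1}{p - 1809}\right) \left(p + p\right) = -2 + \left(p + \frac{1}{-1809 + p}\right) 2 p = -2 + 2 p \left(p + \frac{1}{-1809 + p}\right)$)
$\frac{t{\left(X \right)}}{3625411 + 3887817} = \frac{2 \frac{1}{-1809 + 840} \left(1809 + 840^{3} - 1809 \cdot 840^{2}\right)}{3625411 + 3887817} = \frac{2 \frac{1}{-969} \left(1809 + 592704000 - 1276430400\right)}{7513228} = 2 \left(- \frac{1}{969}\right) \left(1809 + 592704000 - 1276430400\right) \frac{1}{7513228} = 2 \left(- \frac{1}{969}\right) \left(-683724591\right) \frac{1}{7513228} = \frac{455816394}{323} \cdot \frac{1}{7513228} = \frac{227908197}{1213386322}$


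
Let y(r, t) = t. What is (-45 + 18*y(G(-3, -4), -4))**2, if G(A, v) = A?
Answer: 13689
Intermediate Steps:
(-45 + 18*y(G(-3, -4), -4))**2 = (-45 + 18*(-4))**2 = (-45 - 72)**2 = (-117)**2 = 13689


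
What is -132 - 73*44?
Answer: -3344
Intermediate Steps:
-132 - 73*44 = -132 - 3212 = -3344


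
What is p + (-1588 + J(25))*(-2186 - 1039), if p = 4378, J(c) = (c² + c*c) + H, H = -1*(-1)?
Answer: 1091203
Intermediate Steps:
H = 1
J(c) = 1 + 2*c² (J(c) = (c² + c*c) + 1 = (c² + c²) + 1 = 2*c² + 1 = 1 + 2*c²)
p + (-1588 + J(25))*(-2186 - 1039) = 4378 + (-1588 + (1 + 2*25²))*(-2186 - 1039) = 4378 + (-1588 + (1 + 2*625))*(-3225) = 4378 + (-1588 + (1 + 1250))*(-3225) = 4378 + (-1588 + 1251)*(-3225) = 4378 - 337*(-3225) = 4378 + 1086825 = 1091203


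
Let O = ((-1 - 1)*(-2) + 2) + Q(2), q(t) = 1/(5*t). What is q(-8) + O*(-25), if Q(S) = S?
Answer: -8001/40 ≈ -200.02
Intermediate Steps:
q(t) = 1/(5*t)
O = 8 (O = ((-1 - 1)*(-2) + 2) + 2 = (-2*(-2) + 2) + 2 = (4 + 2) + 2 = 6 + 2 = 8)
q(-8) + O*(-25) = (⅕)/(-8) + 8*(-25) = (⅕)*(-⅛) - 200 = -1/40 - 200 = -8001/40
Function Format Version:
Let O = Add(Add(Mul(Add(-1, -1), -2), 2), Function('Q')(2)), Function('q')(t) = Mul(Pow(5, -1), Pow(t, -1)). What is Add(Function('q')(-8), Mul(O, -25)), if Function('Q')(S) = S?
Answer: Rational(-8001, 40) ≈ -200.02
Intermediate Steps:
Function('q')(t) = Mul(Rational(1, 5), Pow(t, -1))
O = 8 (O = Add(Add(Mul(Add(-1, -1), -2), 2), 2) = Add(Add(Mul(-2, -2), 2), 2) = Add(Add(4, 2), 2) = Add(6, 2) = 8)
Add(Function('q')(-8), Mul(O, -25)) = Add(Mul(Rational(1, 5), Pow(-8, -1)), Mul(8, -25)) = Add(Mul(Rational(1, 5), Rational(-1, 8)), -200) = Add(Rational(-1, 40), -200) = Rational(-8001, 40)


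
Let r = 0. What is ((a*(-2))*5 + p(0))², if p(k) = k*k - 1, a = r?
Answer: 1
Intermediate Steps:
a = 0
p(k) = -1 + k² (p(k) = k² - 1 = -1 + k²)
((a*(-2))*5 + p(0))² = ((0*(-2))*5 + (-1 + 0²))² = (0*5 + (-1 + 0))² = (0 - 1)² = (-1)² = 1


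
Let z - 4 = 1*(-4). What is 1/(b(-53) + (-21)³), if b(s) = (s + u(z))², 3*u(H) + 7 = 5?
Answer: -9/57428 ≈ -0.00015672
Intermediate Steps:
z = 0 (z = 4 + 1*(-4) = 4 - 4 = 0)
u(H) = -⅔ (u(H) = -7/3 + (⅓)*5 = -7/3 + 5/3 = -⅔)
b(s) = (-⅔ + s)² (b(s) = (s - ⅔)² = (-⅔ + s)²)
1/(b(-53) + (-21)³) = 1/((-2 + 3*(-53))²/9 + (-21)³) = 1/((-2 - 159)²/9 - 9261) = 1/((⅑)*(-161)² - 9261) = 1/((⅑)*25921 - 9261) = 1/(25921/9 - 9261) = 1/(-57428/9) = -9/57428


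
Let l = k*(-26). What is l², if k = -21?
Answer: 298116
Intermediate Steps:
l = 546 (l = -21*(-26) = 546)
l² = 546² = 298116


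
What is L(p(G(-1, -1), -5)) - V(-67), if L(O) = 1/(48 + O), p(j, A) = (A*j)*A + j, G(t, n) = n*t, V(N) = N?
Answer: 4959/74 ≈ 67.014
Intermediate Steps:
p(j, A) = j + j*A² (p(j, A) = j*A² + j = j + j*A²)
L(p(G(-1, -1), -5)) - V(-67) = 1/(48 + (-1*(-1))*(1 + (-5)²)) - 1*(-67) = 1/(48 + 1*(1 + 25)) + 67 = 1/(48 + 1*26) + 67 = 1/(48 + 26) + 67 = 1/74 + 67 = 4959/74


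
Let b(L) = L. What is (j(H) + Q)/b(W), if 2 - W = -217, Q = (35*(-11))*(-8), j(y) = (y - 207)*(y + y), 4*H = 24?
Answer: 668/219 ≈ 3.0502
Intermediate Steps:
H = 6 (H = (¼)*24 = 6)
j(y) = 2*y*(-207 + y) (j(y) = (-207 + y)*(2*y) = 2*y*(-207 + y))
Q = 3080 (Q = -385*(-8) = 3080)
W = 219 (W = 2 - 1*(-217) = 2 + 217 = 219)
(j(H) + Q)/b(W) = (2*6*(-207 + 6) + 3080)/219 = (2*6*(-201) + 3080)*(1/219) = (-2412 + 3080)*(1/219) = 668*(1/219) = 668/219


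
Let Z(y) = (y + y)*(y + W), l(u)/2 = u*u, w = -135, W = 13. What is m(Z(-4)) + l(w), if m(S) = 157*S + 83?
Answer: 25229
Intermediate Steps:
l(u) = 2*u**2 (l(u) = 2*(u*u) = 2*u**2)
Z(y) = 2*y*(13 + y) (Z(y) = (y + y)*(y + 13) = (2*y)*(13 + y) = 2*y*(13 + y))
m(S) = 83 + 157*S
m(Z(-4)) + l(w) = (83 + 157*(2*(-4)*(13 - 4))) + 2*(-135)**2 = (83 + 157*(2*(-4)*9)) + 2*18225 = (83 + 157*(-72)) + 36450 = (83 - 11304) + 36450 = -11221 + 36450 = 25229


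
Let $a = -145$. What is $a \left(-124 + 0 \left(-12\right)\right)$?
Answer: $17980$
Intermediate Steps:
$a \left(-124 + 0 \left(-12\right)\right) = - 145 \left(-124 + 0 \left(-12\right)\right) = - 145 \left(-124 + 0\right) = \left(-145\right) \left(-124\right) = 17980$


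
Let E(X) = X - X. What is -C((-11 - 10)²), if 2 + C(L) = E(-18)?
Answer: 2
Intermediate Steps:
E(X) = 0
C(L) = -2 (C(L) = -2 + 0 = -2)
-C((-11 - 10)²) = -1*(-2) = 2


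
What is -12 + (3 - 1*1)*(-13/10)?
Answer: -73/5 ≈ -14.600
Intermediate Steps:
-12 + (3 - 1*1)*(-13/10) = -12 + (3 - 1)*(-13*⅒) = -12 + 2*(-13/10) = -12 - 13/5 = -73/5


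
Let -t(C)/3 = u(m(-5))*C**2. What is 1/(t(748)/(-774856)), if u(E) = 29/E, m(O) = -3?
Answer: -96857/2028202 ≈ -0.047755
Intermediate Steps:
t(C) = 29*C**2 (t(C) = -3*29/(-3)*C**2 = -3*29*(-1/3)*C**2 = -(-29)*C**2 = 29*C**2)
1/(t(748)/(-774856)) = 1/((29*748**2)/(-774856)) = 1/((29*559504)*(-1/774856)) = 1/(16225616*(-1/774856)) = 1/(-2028202/96857) = -96857/2028202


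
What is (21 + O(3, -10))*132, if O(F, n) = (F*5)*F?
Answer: 8712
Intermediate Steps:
O(F, n) = 5*F² (O(F, n) = (5*F)*F = 5*F²)
(21 + O(3, -10))*132 = (21 + 5*3²)*132 = (21 + 5*9)*132 = (21 + 45)*132 = 66*132 = 8712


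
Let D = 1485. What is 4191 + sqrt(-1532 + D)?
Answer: 4191 + I*sqrt(47) ≈ 4191.0 + 6.8557*I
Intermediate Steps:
4191 + sqrt(-1532 + D) = 4191 + sqrt(-1532 + 1485) = 4191 + sqrt(-47) = 4191 + I*sqrt(47)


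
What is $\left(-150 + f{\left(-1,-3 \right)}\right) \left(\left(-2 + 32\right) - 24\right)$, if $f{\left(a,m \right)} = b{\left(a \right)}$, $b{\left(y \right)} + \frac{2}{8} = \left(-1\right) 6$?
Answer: $- \frac{1875}{2} \approx -937.5$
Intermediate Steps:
$b{\left(y \right)} = - \frac{25}{4}$ ($b{\left(y \right)} = - \frac{1}{4} - 6 = - \frac{25}{4}$)
$f{\left(a,m \right)} = - \frac{25}{4}$
$\left(-150 + f{\left(-1,-3 \right)}\right) \left(\left(-2 + 32\right) - 24\right) = \left(-150 - \frac{25}{4}\right) \left(\left(-2 + 32\right) - 24\right) = - \frac{625 \left(30 - 24\right)}{4} = \left(- \frac{625}{4}\right) 6 = - \frac{1875}{2}$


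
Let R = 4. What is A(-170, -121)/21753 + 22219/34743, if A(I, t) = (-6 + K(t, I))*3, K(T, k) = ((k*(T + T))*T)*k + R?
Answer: 9800472613961/83973831 ≈ 1.1671e+5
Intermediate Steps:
K(T, k) = 4 + 2*T**2*k**2 (K(T, k) = ((k*(T + T))*T)*k + 4 = ((k*(2*T))*T)*k + 4 = ((2*T*k)*T)*k + 4 = (2*k*T**2)*k + 4 = 2*T**2*k**2 + 4 = 4 + 2*T**2*k**2)
A(I, t) = -6 + 6*I**2*t**2 (A(I, t) = (-6 + (4 + 2*t**2*I**2))*3 = (-6 + (4 + 2*I**2*t**2))*3 = (-2 + 2*I**2*t**2)*3 = -6 + 6*I**2*t**2)
A(-170, -121)/21753 + 22219/34743 = (-6 + 6*(-170)**2*(-121)**2)/21753 + 22219/34743 = (-6 + 6*28900*14641)*(1/21753) + 22219*(1/34743) = (-6 + 2538749400)*(1/21753) + 22219/34743 = 2538749394*(1/21753) + 22219/34743 = 282083266/2417 + 22219/34743 = 9800472613961/83973831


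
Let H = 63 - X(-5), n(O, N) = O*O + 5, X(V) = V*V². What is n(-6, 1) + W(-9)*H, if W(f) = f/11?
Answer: -1241/11 ≈ -112.82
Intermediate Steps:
X(V) = V³
n(O, N) = 5 + O² (n(O, N) = O² + 5 = 5 + O²)
H = 188 (H = 63 - 1*(-5)³ = 63 - 1*(-125) = 63 + 125 = 188)
W(f) = f/11 (W(f) = f*(1/11) = f/11)
n(-6, 1) + W(-9)*H = (5 + (-6)²) + ((1/11)*(-9))*188 = (5 + 36) - 9/11*188 = 41 - 1692/11 = -1241/11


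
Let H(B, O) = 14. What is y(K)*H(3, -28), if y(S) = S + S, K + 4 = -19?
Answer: -644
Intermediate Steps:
K = -23 (K = -4 - 19 = -23)
y(S) = 2*S
y(K)*H(3, -28) = (2*(-23))*14 = -46*14 = -644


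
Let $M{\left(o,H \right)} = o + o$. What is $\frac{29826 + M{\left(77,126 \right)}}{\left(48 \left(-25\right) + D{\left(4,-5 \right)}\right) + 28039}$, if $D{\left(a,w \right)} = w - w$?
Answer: $\frac{29980}{26839} \approx 1.117$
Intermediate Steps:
$D{\left(a,w \right)} = 0$
$M{\left(o,H \right)} = 2 o$
$\frac{29826 + M{\left(77,126 \right)}}{\left(48 \left(-25\right) + D{\left(4,-5 \right)}\right) + 28039} = \frac{29826 + 2 \cdot 77}{\left(48 \left(-25\right) + 0\right) + 28039} = \frac{29826 + 154}{\left(-1200 + 0\right) + 28039} = \frac{29980}{-1200 + 28039} = \frac{29980}{26839}$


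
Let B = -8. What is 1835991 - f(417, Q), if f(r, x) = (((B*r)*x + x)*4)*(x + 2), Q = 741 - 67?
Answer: 6079860151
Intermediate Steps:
Q = 674
f(r, x) = (2 + x)*(4*x - 32*r*x) (f(r, x) = (((-8*r)*x + x)*4)*(x + 2) = ((-8*r*x + x)*4)*(2 + x) = ((x - 8*r*x)*4)*(2 + x) = (4*x - 32*r*x)*(2 + x) = (2 + x)*(4*x - 32*r*x))
1835991 - f(417, Q) = 1835991 - 4*674*(2 + 674 - 16*417 - 8*417*674) = 1835991 - 4*674*(2 + 674 - 6672 - 2248464) = 1835991 - 4*674*(-2254460) = 1835991 - 1*(-6078024160) = 1835991 + 6078024160 = 6079860151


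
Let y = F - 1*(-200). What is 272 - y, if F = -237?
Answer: 309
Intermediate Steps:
y = -37 (y = -237 - 1*(-200) = -237 + 200 = -37)
272 - y = 272 - 1*(-37) = 272 + 37 = 309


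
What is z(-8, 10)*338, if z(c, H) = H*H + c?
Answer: 31096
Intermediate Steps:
z(c, H) = c + H² (z(c, H) = H² + c = c + H²)
z(-8, 10)*338 = (-8 + 10²)*338 = (-8 + 100)*338 = 92*338 = 31096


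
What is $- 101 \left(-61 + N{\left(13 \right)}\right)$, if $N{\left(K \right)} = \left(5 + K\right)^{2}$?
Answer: $-26563$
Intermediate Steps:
$- 101 \left(-61 + N{\left(13 \right)}\right) = - 101 \left(-61 + \left(5 + 13\right)^{2}\right) = - 101 \left(-61 + 18^{2}\right) = - 101 \left(-61 + 324\right) = \left(-101\right) 263 = -26563$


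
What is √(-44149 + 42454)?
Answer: I*√1695 ≈ 41.17*I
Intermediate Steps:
√(-44149 + 42454) = √(-1695) = I*√1695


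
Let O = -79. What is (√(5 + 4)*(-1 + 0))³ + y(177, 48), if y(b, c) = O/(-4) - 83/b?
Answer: -5465/708 ≈ -7.7189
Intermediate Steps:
y(b, c) = 79/4 - 83/b (y(b, c) = -79/(-4) - 83/b = -79*(-¼) - 83/b = 79/4 - 83/b)
(√(5 + 4)*(-1 + 0))³ + y(177, 48) = (√(5 + 4)*(-1 + 0))³ + (79/4 - 83/177) = (√9*(-1))³ + (79/4 - 83*1/177) = (3*(-1))³ + (79/4 - 83/177) = (-3)³ + 13651/708 = -27 + 13651/708 = -5465/708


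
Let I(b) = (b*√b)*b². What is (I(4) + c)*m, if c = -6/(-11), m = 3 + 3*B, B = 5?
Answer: 25452/11 ≈ 2313.8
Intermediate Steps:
m = 18 (m = 3 + 3*5 = 3 + 15 = 18)
I(b) = b^(7/2) (I(b) = b^(3/2)*b² = b^(7/2))
c = 6/11 (c = -6*(-1/11) = 6/11 ≈ 0.54545)
(I(4) + c)*m = (4^(7/2) + 6/11)*18 = (128 + 6/11)*18 = (1414/11)*18 = 25452/11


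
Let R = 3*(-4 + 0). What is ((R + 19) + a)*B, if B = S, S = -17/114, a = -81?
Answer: 629/57 ≈ 11.035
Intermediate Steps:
S = -17/114 (S = -17*1/114 = -17/114 ≈ -0.14912)
R = -12 (R = 3*(-4) = -12)
B = -17/114 ≈ -0.14912
((R + 19) + a)*B = ((-12 + 19) - 81)*(-17/114) = (7 - 81)*(-17/114) = -74*(-17/114) = 629/57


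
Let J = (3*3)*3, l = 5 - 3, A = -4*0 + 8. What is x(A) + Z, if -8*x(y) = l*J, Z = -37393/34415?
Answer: -1078777/137660 ≈ -7.8365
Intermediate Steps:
Z = -37393/34415 (Z = -37393*1/34415 = -37393/34415 ≈ -1.0865)
A = 8 (A = 0 + 8 = 8)
l = 2
J = 27 (J = 9*3 = 27)
x(y) = -27/4
x(A) + Z = -27/4 - 37393/34415 = -1078777/137660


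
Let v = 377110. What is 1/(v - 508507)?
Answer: -1/131397 ≈ -7.6105e-6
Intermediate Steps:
1/(v - 508507) = 1/(377110 - 508507) = 1/(-131397) = -1/131397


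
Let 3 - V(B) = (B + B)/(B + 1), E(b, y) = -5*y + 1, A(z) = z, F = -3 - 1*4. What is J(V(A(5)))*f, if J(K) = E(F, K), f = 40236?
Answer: -228004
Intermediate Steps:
F = -7 (F = -3 - 4 = -7)
E(b, y) = 1 - 5*y
V(B) = 3 - 2*B/(1 + B) (V(B) = 3 - (B + B)/(B + 1) = 3 - 2*B/(1 + B))
J(K) = 1 - 5*K
J(V(A(5)))*f = (1 - 5*(3 + 5)/(1 + 5))*40236 = (1 - 5*8/6)*40236 = (1 - 5*4/3)*40236 = (1 - 20/3)*40236 = -17/3*40236 = -228004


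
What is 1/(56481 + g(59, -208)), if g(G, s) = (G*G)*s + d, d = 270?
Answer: -1/667297 ≈ -1.4986e-6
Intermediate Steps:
g(G, s) = 270 + s*G² (g(G, s) = (G*G)*s + 270 = G²*s + 270 = s*G² + 270 = 270 + s*G²)
1/(56481 + g(59, -208)) = 1/(56481 + (270 - 208*59²)) = 1/(56481 + (270 - 208*3481)) = 1/(56481 + (270 - 724048)) = 1/(56481 - 723778) = 1/(-667297) = -1/667297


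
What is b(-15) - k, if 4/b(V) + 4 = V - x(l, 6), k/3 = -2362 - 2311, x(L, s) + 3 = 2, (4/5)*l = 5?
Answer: 126169/9 ≈ 14019.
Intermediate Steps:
l = 25/4 (l = (5/4)*5 = 25/4 ≈ 6.2500)
x(L, s) = -1 (x(L, s) = -3 + 2 = -1)
k = -14019 (k = 3*(-2362 - 2311) = 3*(-4673) = -14019)
b(V) = 4/(-3 + V) (b(V) = 4/(-4 + (V - 1*(-1))) = 4/(-4 + (V + 1)) = 4/(-4 + (1 + V)) = 4/(-3 + V))
b(-15) - k = 4/(-3 - 15) - 1*(-14019) = 4/(-18) + 14019 = 4*(-1/18) + 14019 = -2/9 + 14019 = 126169/9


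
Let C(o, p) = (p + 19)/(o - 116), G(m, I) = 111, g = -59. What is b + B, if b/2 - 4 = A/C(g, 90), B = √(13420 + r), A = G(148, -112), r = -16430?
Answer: -37978/109 + I*√3010 ≈ -348.42 + 54.863*I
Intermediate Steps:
C(o, p) = (19 + p)/(-116 + o)
A = 111
B = I*√3010 (B = √(13420 - 16430) = √(-3010) = I*√3010 ≈ 54.863*I)
b = -37978/109 (b = 8 + 2*(111/(((19 + 90)/(-116 - 59)))) = 8 + 2*(111/((109/(-175)))) = 8 + 2*(111/((-1/175*109))) = 8 + 2*(111/(-109/175)) = 8 + 2*(111*(-175/109)) = 8 + 2*(-19425/109) = 8 - 38850/109 = -37978/109 ≈ -348.42)
b + B = -37978/109 + I*√3010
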